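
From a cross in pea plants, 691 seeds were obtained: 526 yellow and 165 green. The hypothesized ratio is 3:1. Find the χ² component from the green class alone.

0.348

Total ratio parts = 4. Expected numbers out of 691:
  yellow: 691 × 3/4 = 518.25
  green: 691 × 1/4 = 172.75
Contribution of green: (165 − 172.75)² / 172.75 = 0.3477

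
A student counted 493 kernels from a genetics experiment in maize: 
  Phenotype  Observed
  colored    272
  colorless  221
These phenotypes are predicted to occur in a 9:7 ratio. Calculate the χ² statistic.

0.233

Total ratio parts = 16. Expected numbers out of 493:
  colored: 493 × 9/16 = 277.3125
  colorless: 493 × 7/16 = 215.6875
χ² = Σ (O − E)² / E
  colored: (272 − 277.3125)² / 277.3125 = 0.1018
  colorless: (221 − 215.6875)² / 215.6875 = 0.1308
χ² = 0.1018 + 0.1308 = 0.2326 ≈ 0.233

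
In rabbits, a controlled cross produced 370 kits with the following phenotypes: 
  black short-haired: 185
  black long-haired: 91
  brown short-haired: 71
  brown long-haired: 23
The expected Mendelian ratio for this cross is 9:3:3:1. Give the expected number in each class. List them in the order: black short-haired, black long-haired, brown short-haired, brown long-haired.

208.125, 69.375, 69.375, 23.125

Total ratio parts = 16. Expected numbers out of 370:
  black short-haired: 370 × 9/16 = 208.125
  black long-haired: 370 × 3/16 = 69.375
  brown short-haired: 370 × 3/16 = 69.375
  brown long-haired: 370 × 1/16 = 23.125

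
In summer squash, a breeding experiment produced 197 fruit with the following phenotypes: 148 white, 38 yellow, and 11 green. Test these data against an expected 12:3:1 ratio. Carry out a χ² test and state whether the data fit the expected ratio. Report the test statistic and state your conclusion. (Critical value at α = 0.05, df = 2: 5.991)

Under the 12:3:1 hypothesis (Σ ratio = 16, N = 197):
  white: 197 × 12/16 = 147.75
  yellow: 197 × 3/16 = 36.9375
  green: 197 × 1/16 = 12.3125
χ² = Σ (O − E)² / E
  white: (148 − 147.75)² / 147.75 = 0.0004
  yellow: (38 − 36.9375)² / 36.9375 = 0.0306
  green: (11 − 12.3125)² / 12.3125 = 0.1399
χ² = 0.0004 + 0.0306 + 0.1399 = 0.1709 ≈ 0.171
Degrees of freedom = 3 − 1 = 2; critical value at α = 0.05 is 5.991.
Since 0.171 < 5.991, we fail to reject the null hypothesis — the data are consistent with the 12:3:1 ratio.

0.171; consistent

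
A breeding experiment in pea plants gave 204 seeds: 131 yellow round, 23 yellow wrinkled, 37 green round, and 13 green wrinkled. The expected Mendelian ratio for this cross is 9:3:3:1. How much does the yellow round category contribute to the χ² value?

2.301

Under the 9:3:3:1 hypothesis (Σ ratio = 16, N = 204):
  yellow round: 204 × 9/16 = 114.75
  yellow wrinkled: 204 × 3/16 = 38.25
  green round: 204 × 3/16 = 38.25
  green wrinkled: 204 × 1/16 = 12.75
Contribution of yellow round: (131 − 114.75)² / 114.75 = 2.3012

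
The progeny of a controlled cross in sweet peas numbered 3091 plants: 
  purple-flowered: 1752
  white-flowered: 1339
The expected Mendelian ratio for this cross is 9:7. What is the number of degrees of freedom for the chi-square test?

1

A goodness-of-fit test with 2 phenotype classes has df = 2 − 1 = 1.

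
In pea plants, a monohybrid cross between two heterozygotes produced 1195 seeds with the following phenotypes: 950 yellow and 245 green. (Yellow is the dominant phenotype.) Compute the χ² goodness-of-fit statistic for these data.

12.894

For a monohybrid cross between heterozygotes with complete dominance, the expected phenotypic ratio is 3:1.
Total ratio parts = 4. Expected numbers out of 1195:
  yellow: 1195 × 3/4 = 896.25
  green: 1195 × 1/4 = 298.75
χ² = Σ (O − E)² / E
  yellow: (950 − 896.25)² / 896.25 = 3.2235
  green: (245 − 298.75)² / 298.75 = 9.6705
χ² = 3.2235 + 9.6705 = 12.894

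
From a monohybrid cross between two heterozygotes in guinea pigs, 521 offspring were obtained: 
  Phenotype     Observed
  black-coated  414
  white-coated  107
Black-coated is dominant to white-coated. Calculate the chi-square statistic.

5.534

For a monohybrid cross between heterozygotes with complete dominance, the expected phenotypic ratio is 3:1.
Total ratio parts = 4. Expected numbers out of 521:
  black-coated: 521 × 3/4 = 390.75
  white-coated: 521 × 1/4 = 130.25
χ² = Σ (O − E)² / E
  black-coated: (414 − 390.75)² / 390.75 = 1.3834
  white-coated: (107 − 130.25)² / 130.25 = 4.1502
χ² = 1.3834 + 4.1502 = 5.5336 ≈ 5.534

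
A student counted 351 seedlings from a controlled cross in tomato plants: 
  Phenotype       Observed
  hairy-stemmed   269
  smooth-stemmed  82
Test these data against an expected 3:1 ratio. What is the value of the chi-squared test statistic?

0.502

Under the 3:1 hypothesis (Σ ratio = 4, N = 351):
  hairy-stemmed: 351 × 3/4 = 263.25
  smooth-stemmed: 351 × 1/4 = 87.75
χ² = Σ (O − E)² / E
  hairy-stemmed: (269 − 263.25)² / 263.25 = 0.1256
  smooth-stemmed: (82 − 87.75)² / 87.75 = 0.3768
χ² = 0.1256 + 0.3768 = 0.5024 ≈ 0.502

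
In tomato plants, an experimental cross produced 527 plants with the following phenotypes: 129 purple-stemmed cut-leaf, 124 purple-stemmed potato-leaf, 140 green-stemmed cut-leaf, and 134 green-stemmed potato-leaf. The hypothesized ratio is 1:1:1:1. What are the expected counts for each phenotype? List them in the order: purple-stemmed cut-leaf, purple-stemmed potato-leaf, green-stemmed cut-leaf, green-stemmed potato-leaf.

131.75, 131.75, 131.75, 131.75

Under the 1:1:1:1 hypothesis (Σ ratio = 4, N = 527):
  purple-stemmed cut-leaf: 527 × 1/4 = 131.75
  purple-stemmed potato-leaf: 527 × 1/4 = 131.75
  green-stemmed cut-leaf: 527 × 1/4 = 131.75
  green-stemmed potato-leaf: 527 × 1/4 = 131.75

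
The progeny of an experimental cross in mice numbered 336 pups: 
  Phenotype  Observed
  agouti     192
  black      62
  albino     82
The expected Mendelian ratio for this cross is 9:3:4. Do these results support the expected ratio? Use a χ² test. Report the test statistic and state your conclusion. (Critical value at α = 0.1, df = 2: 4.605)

0.111; consistent

The 9:3:4 ratio has 16 parts, so with N = 336 the expected counts are:
  agouti: 336 × 9/16 = 189
  black: 336 × 3/16 = 63
  albino: 336 × 4/16 = 84
χ² = Σ (O − E)² / E
  agouti: (192 − 189)² / 189 = 0.0476
  black: (62 − 63)² / 63 = 0.0159
  albino: (82 − 84)² / 84 = 0.0476
χ² = 0.0476 + 0.0159 + 0.0476 = 0.1111 ≈ 0.111
Degrees of freedom = 3 − 1 = 2; critical value at α = 0.1 is 4.605.
Since 0.111 < 4.605, we fail to reject the null hypothesis — the data are consistent with the 9:3:4 ratio.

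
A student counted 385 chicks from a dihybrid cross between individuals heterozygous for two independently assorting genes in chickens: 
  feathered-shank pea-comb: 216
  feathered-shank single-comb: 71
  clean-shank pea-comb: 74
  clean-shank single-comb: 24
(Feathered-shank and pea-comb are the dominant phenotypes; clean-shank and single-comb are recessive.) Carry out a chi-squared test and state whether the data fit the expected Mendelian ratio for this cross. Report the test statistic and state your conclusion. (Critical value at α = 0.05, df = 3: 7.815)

0.067; consistent

A dihybrid F₂ with independent assortment and complete dominance at both loci gives a 9:3:3:1 phenotypic ratio.
Expected counts for N = 385 under a 9:3:3:1 ratio (total parts = 16):
  feathered-shank pea-comb: 385 × 9/16 = 216.5625
  feathered-shank single-comb: 385 × 3/16 = 72.1875
  clean-shank pea-comb: 385 × 3/16 = 72.1875
  clean-shank single-comb: 385 × 1/16 = 24.0625
χ² = Σ (O − E)² / E
  feathered-shank pea-comb: (216 − 216.5625)² / 216.5625 = 0.0015
  feathered-shank single-comb: (71 − 72.1875)² / 72.1875 = 0.0195
  clean-shank pea-comb: (74 − 72.1875)² / 72.1875 = 0.0455
  clean-shank single-comb: (24 − 24.0625)² / 24.0625 = 0.0002
χ² = 0.0015 + 0.0195 + 0.0455 + 0.0002 = 0.0667 ≈ 0.067
Degrees of freedom = 4 − 1 = 3; critical value at α = 0.05 is 7.815.
Since 0.067 < 7.815, we fail to reject the null hypothesis — the data are consistent with the 9:3:3:1 ratio.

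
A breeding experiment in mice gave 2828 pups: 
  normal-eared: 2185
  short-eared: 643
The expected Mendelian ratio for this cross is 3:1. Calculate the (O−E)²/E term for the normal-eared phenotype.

Expected counts for N = 2828 under a 3:1 ratio (total parts = 4):
  normal-eared: 2828 × 3/4 = 2121
  short-eared: 2828 × 1/4 = 707
Contribution of normal-eared: (2185 − 2121)² / 2121 = 1.9312

1.931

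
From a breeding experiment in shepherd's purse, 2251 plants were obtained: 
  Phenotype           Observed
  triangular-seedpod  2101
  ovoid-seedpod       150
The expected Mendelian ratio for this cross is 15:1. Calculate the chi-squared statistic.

0.658

Expected counts for N = 2251 under a 15:1 ratio (total parts = 16):
  triangular-seedpod: 2251 × 15/16 = 2110.3125
  ovoid-seedpod: 2251 × 1/16 = 140.6875
χ² = Σ (O − E)² / E
  triangular-seedpod: (2101 − 2110.3125)² / 2110.3125 = 0.0411
  ovoid-seedpod: (150 − 140.6875)² / 140.6875 = 0.6164
χ² = 0.0411 + 0.6164 = 0.6575 ≈ 0.658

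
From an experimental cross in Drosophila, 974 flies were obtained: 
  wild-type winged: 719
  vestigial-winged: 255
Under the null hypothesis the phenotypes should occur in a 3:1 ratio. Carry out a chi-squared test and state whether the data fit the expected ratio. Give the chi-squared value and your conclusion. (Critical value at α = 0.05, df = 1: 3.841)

Expected counts for N = 974 under a 3:1 ratio (total parts = 4):
  wild-type winged: 974 × 3/4 = 730.5
  vestigial-winged: 974 × 1/4 = 243.5
χ² = Σ (O − E)² / E
  wild-type winged: (719 − 730.5)² / 730.5 = 0.1810
  vestigial-winged: (255 − 243.5)² / 243.5 = 0.5431
χ² = 0.1810 + 0.5431 = 0.7241 ≈ 0.724
Degrees of freedom = 2 − 1 = 1; critical value at α = 0.05 is 3.841.
Since 0.724 < 3.841, we fail to reject the null hypothesis — the data are consistent with the 3:1 ratio.

0.724; consistent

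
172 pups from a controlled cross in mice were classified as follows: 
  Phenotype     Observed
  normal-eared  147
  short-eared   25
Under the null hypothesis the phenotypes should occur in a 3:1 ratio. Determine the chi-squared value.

10.047

Total ratio parts = 4. Expected numbers out of 172:
  normal-eared: 172 × 3/4 = 129
  short-eared: 172 × 1/4 = 43
χ² = Σ (O − E)² / E
  normal-eared: (147 − 129)² / 129 = 2.5116
  short-eared: (25 − 43)² / 43 = 7.5349
χ² = 2.5116 + 7.5349 = 10.0465 ≈ 10.047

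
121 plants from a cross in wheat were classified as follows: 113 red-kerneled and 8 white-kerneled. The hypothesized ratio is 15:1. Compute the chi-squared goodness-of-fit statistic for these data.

Under the 15:1 hypothesis (Σ ratio = 16, N = 121):
  red-kerneled: 121 × 15/16 = 113.4375
  white-kerneled: 121 × 1/16 = 7.5625
χ² = Σ (O − E)² / E
  red-kerneled: (113 − 113.4375)² / 113.4375 = 0.0017
  white-kerneled: (8 − 7.5625)² / 7.5625 = 0.0253
χ² = 0.0017 + 0.0253 = 0.027

0.027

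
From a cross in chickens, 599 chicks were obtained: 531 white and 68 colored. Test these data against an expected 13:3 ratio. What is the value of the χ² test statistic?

21.518

Under the 13:3 hypothesis (Σ ratio = 16, N = 599):
  white: 599 × 13/16 = 486.6875
  colored: 599 × 3/16 = 112.3125
χ² = Σ (O − E)² / E
  white: (531 − 486.6875)² / 486.6875 = 4.0346
  colored: (68 − 112.3125)² / 112.3125 = 17.4833
χ² = 4.0346 + 17.4833 = 21.5179 ≈ 21.518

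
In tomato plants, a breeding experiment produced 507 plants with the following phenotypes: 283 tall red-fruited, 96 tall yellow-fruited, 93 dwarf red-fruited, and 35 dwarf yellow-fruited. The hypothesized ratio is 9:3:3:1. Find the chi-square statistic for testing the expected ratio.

Expected counts for N = 507 under a 9:3:3:1 ratio (total parts = 16):
  tall red-fruited: 507 × 9/16 = 285.1875
  tall yellow-fruited: 507 × 3/16 = 95.0625
  dwarf red-fruited: 507 × 3/16 = 95.0625
  dwarf yellow-fruited: 507 × 1/16 = 31.6875
χ² = Σ (O − E)² / E
  tall red-fruited: (283 − 285.1875)² / 285.1875 = 0.0168
  tall yellow-fruited: (96 − 95.0625)² / 95.0625 = 0.0092
  dwarf red-fruited: (93 − 95.0625)² / 95.0625 = 0.0447
  dwarf yellow-fruited: (35 − 31.6875)² / 31.6875 = 0.3463
χ² = 0.0168 + 0.0092 + 0.0447 + 0.3463 = 0.417

0.417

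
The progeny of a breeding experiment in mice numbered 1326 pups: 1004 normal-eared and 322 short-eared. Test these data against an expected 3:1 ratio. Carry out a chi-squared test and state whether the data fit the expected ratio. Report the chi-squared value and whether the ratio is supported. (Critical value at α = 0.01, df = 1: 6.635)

0.363; consistent

Expected counts for N = 1326 under a 3:1 ratio (total parts = 4):
  normal-eared: 1326 × 3/4 = 994.5
  short-eared: 1326 × 1/4 = 331.5
χ² = Σ (O − E)² / E
  normal-eared: (1004 − 994.5)² / 994.5 = 0.0907
  short-eared: (322 − 331.5)² / 331.5 = 0.2722
χ² = 0.0907 + 0.2722 = 0.3629 ≈ 0.363
Degrees of freedom = 2 − 1 = 1; critical value at α = 0.01 is 6.635.
Since 0.363 < 6.635, we fail to reject the null hypothesis — the data are consistent with the 3:1 ratio.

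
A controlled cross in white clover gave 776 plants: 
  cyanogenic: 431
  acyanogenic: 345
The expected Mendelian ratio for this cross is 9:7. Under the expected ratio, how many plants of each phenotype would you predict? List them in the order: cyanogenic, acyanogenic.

436.5, 339.5

The 9:7 ratio has 16 parts, so with N = 776 the expected counts are:
  cyanogenic: 776 × 9/16 = 436.5
  acyanogenic: 776 × 7/16 = 339.5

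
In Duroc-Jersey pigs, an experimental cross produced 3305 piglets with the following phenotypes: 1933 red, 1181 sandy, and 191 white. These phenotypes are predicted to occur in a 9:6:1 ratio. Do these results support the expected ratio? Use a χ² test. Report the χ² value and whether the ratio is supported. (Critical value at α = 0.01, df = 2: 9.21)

6.863; consistent

Under the 9:6:1 hypothesis (Σ ratio = 16, N = 3305):
  red: 3305 × 9/16 = 1859.0625
  sandy: 3305 × 6/16 = 1239.375
  white: 3305 × 1/16 = 206.5625
χ² = Σ (O − E)² / E
  red: (1933 − 1859.0625)² / 1859.0625 = 2.9406
  sandy: (1181 − 1239.375)² / 1239.375 = 2.7495
  white: (191 − 206.5625)² / 206.5625 = 1.1725
χ² = 2.9406 + 2.7495 + 1.1725 = 6.8626 ≈ 6.863
Degrees of freedom = 3 − 1 = 2; critical value at α = 0.01 is 9.21.
Since 6.863 < 9.21, we fail to reject the null hypothesis — the data are consistent with the 9:6:1 ratio.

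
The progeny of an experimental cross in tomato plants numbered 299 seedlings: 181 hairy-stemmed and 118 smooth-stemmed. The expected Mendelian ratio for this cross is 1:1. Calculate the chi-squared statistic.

Under the 1:1 hypothesis (Σ ratio = 2, N = 299):
  hairy-stemmed: 299 × 1/2 = 149.5
  smooth-stemmed: 299 × 1/2 = 149.5
χ² = Σ (O − E)² / E
  hairy-stemmed: (181 − 149.5)² / 149.5 = 6.6371
  smooth-stemmed: (118 − 149.5)² / 149.5 = 6.6371
χ² = 6.6371 + 6.6371 = 13.2742 ≈ 13.274

13.274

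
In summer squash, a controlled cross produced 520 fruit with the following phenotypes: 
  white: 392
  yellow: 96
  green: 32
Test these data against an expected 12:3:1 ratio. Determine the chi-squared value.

Total ratio parts = 16. Expected numbers out of 520:
  white: 520 × 12/16 = 390
  yellow: 520 × 3/16 = 97.5
  green: 520 × 1/16 = 32.5
χ² = Σ (O − E)² / E
  white: (392 − 390)² / 390 = 0.0103
  yellow: (96 − 97.5)² / 97.5 = 0.0231
  green: (32 − 32.5)² / 32.5 = 0.0077
χ² = 0.0103 + 0.0231 + 0.0077 = 0.0411 ≈ 0.041

0.041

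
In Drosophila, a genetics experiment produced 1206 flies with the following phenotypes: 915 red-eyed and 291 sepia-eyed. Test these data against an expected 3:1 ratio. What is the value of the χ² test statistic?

0.488

Expected counts for N = 1206 under a 3:1 ratio (total parts = 4):
  red-eyed: 1206 × 3/4 = 904.5
  sepia-eyed: 1206 × 1/4 = 301.5
χ² = Σ (O − E)² / E
  red-eyed: (915 − 904.5)² / 904.5 = 0.1219
  sepia-eyed: (291 − 301.5)² / 301.5 = 0.3657
χ² = 0.1219 + 0.3657 = 0.4876 ≈ 0.488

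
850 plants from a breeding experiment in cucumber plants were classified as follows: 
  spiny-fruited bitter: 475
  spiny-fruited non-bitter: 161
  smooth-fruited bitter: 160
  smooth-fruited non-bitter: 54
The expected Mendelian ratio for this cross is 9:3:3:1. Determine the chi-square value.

0.054

Expected counts for N = 850 under a 9:3:3:1 ratio (total parts = 16):
  spiny-fruited bitter: 850 × 9/16 = 478.125
  spiny-fruited non-bitter: 850 × 3/16 = 159.375
  smooth-fruited bitter: 850 × 3/16 = 159.375
  smooth-fruited non-bitter: 850 × 1/16 = 53.125
χ² = Σ (O − E)² / E
  spiny-fruited bitter: (475 − 478.125)² / 478.125 = 0.0204
  spiny-fruited non-bitter: (161 − 159.375)² / 159.375 = 0.0166
  smooth-fruited bitter: (160 − 159.375)² / 159.375 = 0.0025
  smooth-fruited non-bitter: (54 − 53.125)² / 53.125 = 0.0144
χ² = 0.0204 + 0.0166 + 0.0025 + 0.0144 = 0.0539 ≈ 0.054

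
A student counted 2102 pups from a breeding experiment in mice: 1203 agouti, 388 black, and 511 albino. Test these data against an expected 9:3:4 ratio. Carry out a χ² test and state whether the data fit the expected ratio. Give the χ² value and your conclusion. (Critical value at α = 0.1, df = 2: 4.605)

Total ratio parts = 16. Expected numbers out of 2102:
  agouti: 2102 × 9/16 = 1182.375
  black: 2102 × 3/16 = 394.125
  albino: 2102 × 4/16 = 525.5
χ² = Σ (O − E)² / E
  agouti: (1203 − 1182.375)² / 1182.375 = 0.3598
  black: (388 − 394.125)² / 394.125 = 0.0952
  albino: (511 − 525.5)² / 525.5 = 0.4001
χ² = 0.3598 + 0.0952 + 0.4001 = 0.8551 ≈ 0.855
Degrees of freedom = 3 − 1 = 2; critical value at α = 0.1 is 4.605.
Since 0.855 < 4.605, we fail to reject the null hypothesis — the data are consistent with the 9:3:4 ratio.

0.855; consistent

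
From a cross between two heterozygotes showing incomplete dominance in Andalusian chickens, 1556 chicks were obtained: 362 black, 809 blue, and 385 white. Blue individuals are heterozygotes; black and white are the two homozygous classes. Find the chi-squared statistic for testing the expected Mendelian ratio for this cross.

With incomplete dominance, a heterozygote × heterozygote cross gives a 1:2:1 phenotypic ratio.
Expected counts for N = 1556 under a 1:2:1 ratio (total parts = 4):
  black: 1556 × 1/4 = 389
  blue: 1556 × 2/4 = 778
  white: 1556 × 1/4 = 389
χ² = Σ (O − E)² / E
  black: (362 − 389)² / 389 = 1.8740
  blue: (809 − 778)² / 778 = 1.2352
  white: (385 − 389)² / 389 = 0.0411
χ² = 1.8740 + 1.2352 + 0.0411 = 3.1503 ≈ 3.150

3.150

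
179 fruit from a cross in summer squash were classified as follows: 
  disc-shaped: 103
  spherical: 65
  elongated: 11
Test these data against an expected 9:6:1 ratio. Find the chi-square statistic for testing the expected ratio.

Total ratio parts = 16. Expected numbers out of 179:
  disc-shaped: 179 × 9/16 = 100.6875
  spherical: 179 × 6/16 = 67.125
  elongated: 179 × 1/16 = 11.1875
χ² = Σ (O − E)² / E
  disc-shaped: (103 − 100.6875)² / 100.6875 = 0.0531
  spherical: (65 − 67.125)² / 67.125 = 0.0673
  elongated: (11 − 11.1875)² / 11.1875 = 0.0031
χ² = 0.0531 + 0.0673 + 0.0031 = 0.1235 ≈ 0.124

0.124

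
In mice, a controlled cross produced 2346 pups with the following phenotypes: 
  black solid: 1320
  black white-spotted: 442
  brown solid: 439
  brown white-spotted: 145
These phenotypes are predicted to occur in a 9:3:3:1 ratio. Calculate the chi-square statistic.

Under the 9:3:3:1 hypothesis (Σ ratio = 16, N = 2346):
  black solid: 2346 × 9/16 = 1319.625
  black white-spotted: 2346 × 3/16 = 439.875
  brown solid: 2346 × 3/16 = 439.875
  brown white-spotted: 2346 × 1/16 = 146.625
χ² = Σ (O − E)² / E
  black solid: (1320 − 1319.625)² / 1319.625 = 0.0001
  black white-spotted: (442 − 439.875)² / 439.875 = 0.0103
  brown solid: (439 − 439.875)² / 439.875 = 0.0017
  brown white-spotted: (145 − 146.625)² / 146.625 = 0.0180
χ² = 0.0001 + 0.0103 + 0.0017 + 0.0180 = 0.0301 ≈ 0.030

0.030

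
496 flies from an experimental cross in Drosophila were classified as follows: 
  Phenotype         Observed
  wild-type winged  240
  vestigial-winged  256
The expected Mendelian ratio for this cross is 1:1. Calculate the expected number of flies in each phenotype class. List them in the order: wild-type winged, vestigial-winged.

248, 248

Total ratio parts = 2. Expected numbers out of 496:
  wild-type winged: 496 × 1/2 = 248
  vestigial-winged: 496 × 1/2 = 248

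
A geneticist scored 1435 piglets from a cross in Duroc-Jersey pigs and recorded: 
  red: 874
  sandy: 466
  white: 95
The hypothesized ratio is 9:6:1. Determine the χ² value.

Total ratio parts = 16. Expected numbers out of 1435:
  red: 1435 × 9/16 = 807.1875
  sandy: 1435 × 6/16 = 538.125
  white: 1435 × 1/16 = 89.6875
χ² = Σ (O − E)² / E
  red: (874 − 807.1875)² / 807.1875 = 5.5302
  sandy: (466 − 538.125)² / 538.125 = 9.6669
  white: (95 − 89.6875)² / 89.6875 = 0.3147
χ² = 5.5302 + 9.6669 + 0.3147 = 15.5118 ≈ 15.512

15.512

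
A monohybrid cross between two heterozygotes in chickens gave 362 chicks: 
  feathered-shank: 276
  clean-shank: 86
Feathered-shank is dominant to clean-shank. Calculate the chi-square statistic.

For a monohybrid cross between heterozygotes with complete dominance, the expected phenotypic ratio is 3:1.
Total ratio parts = 4. Expected numbers out of 362:
  feathered-shank: 362 × 3/4 = 271.5
  clean-shank: 362 × 1/4 = 90.5
χ² = Σ (O − E)² / E
  feathered-shank: (276 − 271.5)² / 271.5 = 0.0746
  clean-shank: (86 − 90.5)² / 90.5 = 0.2238
χ² = 0.0746 + 0.2238 = 0.2984 ≈ 0.298

0.298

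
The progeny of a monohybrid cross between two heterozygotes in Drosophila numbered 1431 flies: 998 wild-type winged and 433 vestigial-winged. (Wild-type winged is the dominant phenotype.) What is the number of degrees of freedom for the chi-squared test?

1

For a monohybrid cross between heterozygotes with complete dominance, the expected phenotypic ratio is 3:1.
A goodness-of-fit test with 2 phenotype classes has df = 2 − 1 = 1.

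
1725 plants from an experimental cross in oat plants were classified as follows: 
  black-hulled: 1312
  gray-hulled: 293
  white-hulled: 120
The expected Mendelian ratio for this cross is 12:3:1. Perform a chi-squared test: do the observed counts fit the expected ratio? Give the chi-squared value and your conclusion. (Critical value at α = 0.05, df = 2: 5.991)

4.500; consistent

The 12:3:1 ratio has 16 parts, so with N = 1725 the expected counts are:
  black-hulled: 1725 × 12/16 = 1293.75
  gray-hulled: 1725 × 3/16 = 323.4375
  white-hulled: 1725 × 1/16 = 107.8125
χ² = Σ (O − E)² / E
  black-hulled: (1312 − 1293.75)² / 1293.75 = 0.2574
  gray-hulled: (293 − 323.4375)² / 323.4375 = 2.8644
  white-hulled: (120 − 107.8125)² / 107.8125 = 1.3777
χ² = 0.2574 + 2.8644 + 1.3777 = 4.4995 ≈ 4.500
Degrees of freedom = 3 − 1 = 2; critical value at α = 0.05 is 5.991.
Since 4.500 < 5.991, we fail to reject the null hypothesis — the data are consistent with the 12:3:1 ratio.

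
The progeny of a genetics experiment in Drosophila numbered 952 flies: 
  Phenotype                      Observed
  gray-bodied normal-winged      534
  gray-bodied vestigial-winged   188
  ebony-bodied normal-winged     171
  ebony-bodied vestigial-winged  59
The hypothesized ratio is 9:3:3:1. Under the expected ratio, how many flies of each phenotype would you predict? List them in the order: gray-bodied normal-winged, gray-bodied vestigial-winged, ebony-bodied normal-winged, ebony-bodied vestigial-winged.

535.5, 178.5, 178.5, 59.5

Total ratio parts = 16. Expected numbers out of 952:
  gray-bodied normal-winged: 952 × 9/16 = 535.5
  gray-bodied vestigial-winged: 952 × 3/16 = 178.5
  ebony-bodied normal-winged: 952 × 3/16 = 178.5
  ebony-bodied vestigial-winged: 952 × 1/16 = 59.5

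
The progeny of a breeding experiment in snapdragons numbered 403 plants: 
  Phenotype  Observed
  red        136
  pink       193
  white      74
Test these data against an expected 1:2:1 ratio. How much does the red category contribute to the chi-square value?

The 1:2:1 ratio has 4 parts, so with N = 403 the expected counts are:
  red: 403 × 1/4 = 100.75
  pink: 403 × 2/4 = 201.5
  white: 403 × 1/4 = 100.75
Contribution of red: (136 − 100.75)² / 100.75 = 12.3331

12.333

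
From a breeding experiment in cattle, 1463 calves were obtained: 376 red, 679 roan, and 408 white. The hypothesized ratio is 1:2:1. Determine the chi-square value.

8.936

Total ratio parts = 4. Expected numbers out of 1463:
  red: 1463 × 1/4 = 365.75
  roan: 1463 × 2/4 = 731.5
  white: 1463 × 1/4 = 365.75
χ² = Σ (O − E)² / E
  red: (376 − 365.75)² / 365.75 = 0.2873
  roan: (679 − 731.5)² / 731.5 = 3.7679
  white: (408 − 365.75)² / 365.75 = 4.8806
χ² = 0.2873 + 3.7679 + 4.8806 = 8.9358 ≈ 8.936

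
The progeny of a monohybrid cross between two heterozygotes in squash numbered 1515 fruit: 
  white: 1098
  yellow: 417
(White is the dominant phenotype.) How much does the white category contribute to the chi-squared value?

For a monohybrid cross between heterozygotes with complete dominance, the expected phenotypic ratio is 3:1.
The 3:1 ratio has 4 parts, so with N = 1515 the expected counts are:
  white: 1515 × 3/4 = 1136.25
  yellow: 1515 × 1/4 = 378.75
Contribution of white: (1098 − 1136.25)² / 1136.25 = 1.2876

1.288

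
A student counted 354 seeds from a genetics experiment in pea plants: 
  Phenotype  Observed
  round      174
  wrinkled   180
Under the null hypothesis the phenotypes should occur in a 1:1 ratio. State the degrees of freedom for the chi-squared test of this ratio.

A goodness-of-fit test with 2 phenotype classes has df = 2 − 1 = 1.

1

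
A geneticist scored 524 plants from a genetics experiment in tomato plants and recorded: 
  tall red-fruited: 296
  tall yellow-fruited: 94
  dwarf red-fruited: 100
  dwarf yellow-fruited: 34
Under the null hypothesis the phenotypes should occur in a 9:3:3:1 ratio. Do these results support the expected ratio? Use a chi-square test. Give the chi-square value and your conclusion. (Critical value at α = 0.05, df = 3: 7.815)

The 9:3:3:1 ratio has 16 parts, so with N = 524 the expected counts are:
  tall red-fruited: 524 × 9/16 = 294.75
  tall yellow-fruited: 524 × 3/16 = 98.25
  dwarf red-fruited: 524 × 3/16 = 98.25
  dwarf yellow-fruited: 524 × 1/16 = 32.75
χ² = Σ (O − E)² / E
  tall red-fruited: (296 − 294.75)² / 294.75 = 0.0053
  tall yellow-fruited: (94 − 98.25)² / 98.25 = 0.1838
  dwarf red-fruited: (100 − 98.25)² / 98.25 = 0.0312
  dwarf yellow-fruited: (34 − 32.75)² / 32.75 = 0.0477
χ² = 0.0053 + 0.1838 + 0.0312 + 0.0477 = 0.268
Degrees of freedom = 4 − 1 = 3; critical value at α = 0.05 is 7.815.
Since 0.268 < 7.815, we fail to reject the null hypothesis — the data are consistent with the 9:3:3:1 ratio.

0.268; consistent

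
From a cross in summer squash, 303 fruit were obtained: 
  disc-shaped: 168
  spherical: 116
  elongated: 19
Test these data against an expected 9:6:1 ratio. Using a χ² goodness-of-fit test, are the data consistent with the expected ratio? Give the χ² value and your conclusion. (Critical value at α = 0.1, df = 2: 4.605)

0.085; consistent

Total ratio parts = 16. Expected numbers out of 303:
  disc-shaped: 303 × 9/16 = 170.4375
  spherical: 303 × 6/16 = 113.625
  elongated: 303 × 1/16 = 18.9375
χ² = Σ (O − E)² / E
  disc-shaped: (168 − 170.4375)² / 170.4375 = 0.0349
  spherical: (116 − 113.625)² / 113.625 = 0.0496
  elongated: (19 − 18.9375)² / 18.9375 = 0.0002
χ² = 0.0349 + 0.0496 + 0.0002 = 0.0847 ≈ 0.085
Degrees of freedom = 3 − 1 = 2; critical value at α = 0.1 is 4.605.
Since 0.085 < 4.605, we fail to reject the null hypothesis — the data are consistent with the 9:6:1 ratio.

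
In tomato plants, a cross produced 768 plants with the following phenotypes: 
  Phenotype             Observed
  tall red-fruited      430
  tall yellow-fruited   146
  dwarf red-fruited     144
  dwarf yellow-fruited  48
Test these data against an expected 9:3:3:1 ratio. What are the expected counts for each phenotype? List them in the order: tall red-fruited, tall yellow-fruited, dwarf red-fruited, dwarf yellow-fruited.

The 9:3:3:1 ratio has 16 parts, so with N = 768 the expected counts are:
  tall red-fruited: 768 × 9/16 = 432
  tall yellow-fruited: 768 × 3/16 = 144
  dwarf red-fruited: 768 × 3/16 = 144
  dwarf yellow-fruited: 768 × 1/16 = 48

432, 144, 144, 48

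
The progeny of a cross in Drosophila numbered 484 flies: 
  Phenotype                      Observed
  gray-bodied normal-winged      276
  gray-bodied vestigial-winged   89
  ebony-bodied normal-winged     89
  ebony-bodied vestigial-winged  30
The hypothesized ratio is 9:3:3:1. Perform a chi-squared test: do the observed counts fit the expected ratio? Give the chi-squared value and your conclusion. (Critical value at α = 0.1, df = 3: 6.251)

Total ratio parts = 16. Expected numbers out of 484:
  gray-bodied normal-winged: 484 × 9/16 = 272.25
  gray-bodied vestigial-winged: 484 × 3/16 = 90.75
  ebony-bodied normal-winged: 484 × 3/16 = 90.75
  ebony-bodied vestigial-winged: 484 × 1/16 = 30.25
χ² = Σ (O − E)² / E
  gray-bodied normal-winged: (276 − 272.25)² / 272.25 = 0.0517
  gray-bodied vestigial-winged: (89 − 90.75)² / 90.75 = 0.0337
  ebony-bodied normal-winged: (89 − 90.75)² / 90.75 = 0.0337
  ebony-bodied vestigial-winged: (30 − 30.25)² / 30.25 = 0.0021
χ² = 0.0517 + 0.0337 + 0.0337 + 0.0021 = 0.1212 ≈ 0.121
Degrees of freedom = 4 − 1 = 3; critical value at α = 0.1 is 6.251.
Since 0.121 < 6.251, we fail to reject the null hypothesis — the data are consistent with the 9:3:3:1 ratio.

0.121; consistent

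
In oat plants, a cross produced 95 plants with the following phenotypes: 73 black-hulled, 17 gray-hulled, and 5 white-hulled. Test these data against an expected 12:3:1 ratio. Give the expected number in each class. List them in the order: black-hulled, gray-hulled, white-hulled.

71.25, 17.8125, 5.9375

Total ratio parts = 16. Expected numbers out of 95:
  black-hulled: 95 × 12/16 = 71.25
  gray-hulled: 95 × 3/16 = 17.8125
  white-hulled: 95 × 1/16 = 5.9375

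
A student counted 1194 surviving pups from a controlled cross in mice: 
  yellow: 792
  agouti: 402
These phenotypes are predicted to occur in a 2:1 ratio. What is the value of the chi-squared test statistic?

0.060

Expected counts for N = 1194 under a 2:1 ratio (total parts = 3):
  yellow: 1194 × 2/3 = 796
  agouti: 1194 × 1/3 = 398
χ² = Σ (O − E)² / E
  yellow: (792 − 796)² / 796 = 0.0201
  agouti: (402 − 398)² / 398 = 0.0402
χ² = 0.0201 + 0.0402 = 0.0603 ≈ 0.060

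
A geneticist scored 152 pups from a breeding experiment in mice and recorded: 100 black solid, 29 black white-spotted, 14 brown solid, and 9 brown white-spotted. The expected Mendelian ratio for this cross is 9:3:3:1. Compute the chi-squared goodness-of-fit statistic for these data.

Expected counts for N = 152 under a 9:3:3:1 ratio (total parts = 16):
  black solid: 152 × 9/16 = 85.5
  black white-spotted: 152 × 3/16 = 28.5
  brown solid: 152 × 3/16 = 28.5
  brown white-spotted: 152 × 1/16 = 9.5
χ² = Σ (O − E)² / E
  black solid: (100 − 85.5)² / 85.5 = 2.4591
  black white-spotted: (29 − 28.5)² / 28.5 = 0.0088
  brown solid: (14 − 28.5)² / 28.5 = 7.3772
  brown white-spotted: (9 − 9.5)² / 9.5 = 0.0263
χ² = 2.4591 + 0.0088 + 7.3772 + 0.0263 = 9.8714 ≈ 9.871

9.871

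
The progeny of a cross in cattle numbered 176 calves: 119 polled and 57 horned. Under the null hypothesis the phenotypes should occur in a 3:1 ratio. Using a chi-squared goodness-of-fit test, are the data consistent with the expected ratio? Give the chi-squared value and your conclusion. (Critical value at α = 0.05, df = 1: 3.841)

The 3:1 ratio has 4 parts, so with N = 176 the expected counts are:
  polled: 176 × 3/4 = 132
  horned: 176 × 1/4 = 44
χ² = Σ (O − E)² / E
  polled: (119 − 132)² / 132 = 1.2803
  horned: (57 − 44)² / 44 = 3.8409
χ² = 1.2803 + 3.8409 = 5.1212 ≈ 5.121
Degrees of freedom = 2 − 1 = 1; critical value at α = 0.05 is 3.841.
Since 5.121 > 3.841, we reject the null hypothesis — the data do not fit the 3:1 ratio.

5.121; not consistent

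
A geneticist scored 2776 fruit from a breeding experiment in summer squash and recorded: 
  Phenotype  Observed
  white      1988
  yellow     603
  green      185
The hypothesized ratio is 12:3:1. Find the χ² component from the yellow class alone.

Under the 12:3:1 hypothesis (Σ ratio = 16, N = 2776):
  white: 2776 × 12/16 = 2082
  yellow: 2776 × 3/16 = 520.5
  green: 2776 × 1/16 = 173.5
Contribution of yellow: (603 − 520.5)² / 520.5 = 13.0764

13.076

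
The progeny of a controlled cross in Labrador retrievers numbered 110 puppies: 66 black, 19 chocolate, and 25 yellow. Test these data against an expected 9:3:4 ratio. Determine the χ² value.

0.630

The 9:3:4 ratio has 16 parts, so with N = 110 the expected counts are:
  black: 110 × 9/16 = 61.875
  chocolate: 110 × 3/16 = 20.625
  yellow: 110 × 4/16 = 27.5
χ² = Σ (O − E)² / E
  black: (66 − 61.875)² / 61.875 = 0.2750
  chocolate: (19 − 20.625)² / 20.625 = 0.1280
  yellow: (25 − 27.5)² / 27.5 = 0.2273
χ² = 0.2750 + 0.1280 + 0.2273 = 0.6303 ≈ 0.630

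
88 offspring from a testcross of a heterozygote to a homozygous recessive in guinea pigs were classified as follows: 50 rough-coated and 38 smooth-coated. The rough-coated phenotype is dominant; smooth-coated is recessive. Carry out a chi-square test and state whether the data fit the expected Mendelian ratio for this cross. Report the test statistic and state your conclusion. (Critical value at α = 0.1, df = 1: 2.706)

A testcross of a heterozygote (Aa × aa) gives a 1:1 phenotypic ratio.
The 1:1 ratio has 2 parts, so with N = 88 the expected counts are:
  rough-coated: 88 × 1/2 = 44
  smooth-coated: 88 × 1/2 = 44
χ² = Σ (O − E)² / E
  rough-coated: (50 − 44)² / 44 = 0.8182
  smooth-coated: (38 − 44)² / 44 = 0.8182
χ² = 0.8182 + 0.8182 = 1.6364 ≈ 1.636
Degrees of freedom = 2 − 1 = 1; critical value at α = 0.1 is 2.706.
Since 1.636 < 2.706, we fail to reject the null hypothesis — the data are consistent with the 1:1 ratio.

1.636; consistent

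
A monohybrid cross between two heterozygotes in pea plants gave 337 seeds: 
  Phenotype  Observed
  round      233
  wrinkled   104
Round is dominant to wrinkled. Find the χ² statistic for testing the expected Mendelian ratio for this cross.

For a monohybrid cross between heterozygotes with complete dominance, the expected phenotypic ratio is 3:1.
The 3:1 ratio has 4 parts, so with N = 337 the expected counts are:
  round: 337 × 3/4 = 252.75
  wrinkled: 337 × 1/4 = 84.25
χ² = Σ (O − E)² / E
  round: (233 − 252.75)² / 252.75 = 1.5433
  wrinkled: (104 − 84.25)² / 84.25 = 4.6298
χ² = 1.5433 + 4.6298 = 6.1731 ≈ 6.173

6.173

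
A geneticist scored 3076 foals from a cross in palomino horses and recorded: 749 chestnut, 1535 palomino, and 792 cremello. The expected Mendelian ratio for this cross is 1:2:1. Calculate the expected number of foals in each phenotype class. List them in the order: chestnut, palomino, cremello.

769, 1538, 769

Under the 1:2:1 hypothesis (Σ ratio = 4, N = 3076):
  chestnut: 3076 × 1/4 = 769
  palomino: 3076 × 2/4 = 1538
  cremello: 3076 × 1/4 = 769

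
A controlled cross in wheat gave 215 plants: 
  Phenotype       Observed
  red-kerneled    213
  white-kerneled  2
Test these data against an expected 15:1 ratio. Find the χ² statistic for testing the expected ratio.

Expected counts for N = 215 under a 15:1 ratio (total parts = 16):
  red-kerneled: 215 × 15/16 = 201.5625
  white-kerneled: 215 × 1/16 = 13.4375
χ² = Σ (O − E)² / E
  red-kerneled: (213 − 201.5625)² / 201.5625 = 0.6490
  white-kerneled: (2 − 13.4375)² / 13.4375 = 9.7352
χ² = 0.6490 + 9.7352 = 10.3842 ≈ 10.384

10.384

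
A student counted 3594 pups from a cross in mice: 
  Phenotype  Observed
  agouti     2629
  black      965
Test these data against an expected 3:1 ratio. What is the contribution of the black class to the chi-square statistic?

The 3:1 ratio has 4 parts, so with N = 3594 the expected counts are:
  agouti: 3594 × 3/4 = 2695.5
  black: 3594 × 1/4 = 898.5
Contribution of black: (965 − 898.5)² / 898.5 = 4.9218

4.922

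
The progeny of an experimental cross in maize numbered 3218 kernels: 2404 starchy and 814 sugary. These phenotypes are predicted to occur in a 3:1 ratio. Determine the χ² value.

0.150

Expected counts for N = 3218 under a 3:1 ratio (total parts = 4):
  starchy: 3218 × 3/4 = 2413.5
  sugary: 3218 × 1/4 = 804.5
χ² = Σ (O − E)² / E
  starchy: (2404 − 2413.5)² / 2413.5 = 0.0374
  sugary: (814 − 804.5)² / 804.5 = 0.1122
χ² = 0.0374 + 0.1122 = 0.1496 ≈ 0.150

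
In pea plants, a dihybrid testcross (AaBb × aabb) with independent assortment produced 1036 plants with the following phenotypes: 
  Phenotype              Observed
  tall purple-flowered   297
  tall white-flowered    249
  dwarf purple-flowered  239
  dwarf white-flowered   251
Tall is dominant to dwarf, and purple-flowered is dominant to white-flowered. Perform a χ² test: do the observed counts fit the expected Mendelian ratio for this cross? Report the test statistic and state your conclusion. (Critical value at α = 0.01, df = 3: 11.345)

7.753; consistent

A dihybrid testcross with independent assortment gives a 1:1:1:1 ratio.
Under the 1:1:1:1 hypothesis (Σ ratio = 4, N = 1036):
  tall purple-flowered: 1036 × 1/4 = 259
  tall white-flowered: 1036 × 1/4 = 259
  dwarf purple-flowered: 1036 × 1/4 = 259
  dwarf white-flowered: 1036 × 1/4 = 259
χ² = Σ (O − E)² / E
  tall purple-flowered: (297 − 259)² / 259 = 5.5753
  tall white-flowered: (249 − 259)² / 259 = 0.3861
  dwarf purple-flowered: (239 − 259)² / 259 = 1.5444
  dwarf white-flowered: (251 − 259)² / 259 = 0.2471
χ² = 5.5753 + 0.3861 + 1.5444 + 0.2471 = 7.7529 ≈ 7.753
Degrees of freedom = 4 − 1 = 3; critical value at α = 0.01 is 11.345.
Since 7.753 < 11.345, we fail to reject the null hypothesis — the data are consistent with the 1:1:1:1 ratio.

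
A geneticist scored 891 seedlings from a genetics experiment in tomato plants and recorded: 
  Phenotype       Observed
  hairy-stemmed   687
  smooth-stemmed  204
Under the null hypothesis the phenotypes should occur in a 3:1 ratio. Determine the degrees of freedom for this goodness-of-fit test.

1

A goodness-of-fit test with 2 phenotype classes has df = 2 − 1 = 1.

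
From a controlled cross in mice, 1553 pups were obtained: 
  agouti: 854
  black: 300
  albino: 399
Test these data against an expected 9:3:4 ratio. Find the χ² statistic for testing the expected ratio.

1.002

Total ratio parts = 16. Expected numbers out of 1553:
  agouti: 1553 × 9/16 = 873.5625
  black: 1553 × 3/16 = 291.1875
  albino: 1553 × 4/16 = 388.25
χ² = Σ (O − E)² / E
  agouti: (854 − 873.5625)² / 873.5625 = 0.4381
  black: (300 − 291.1875)² / 291.1875 = 0.2667
  albino: (399 − 388.25)² / 388.25 = 0.2976
χ² = 0.4381 + 0.2667 + 0.2976 = 1.0024 ≈ 1.002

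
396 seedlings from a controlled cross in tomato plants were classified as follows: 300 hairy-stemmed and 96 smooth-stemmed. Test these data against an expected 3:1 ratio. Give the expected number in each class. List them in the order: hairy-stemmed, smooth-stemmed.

Under the 3:1 hypothesis (Σ ratio = 4, N = 396):
  hairy-stemmed: 396 × 3/4 = 297
  smooth-stemmed: 396 × 1/4 = 99

297, 99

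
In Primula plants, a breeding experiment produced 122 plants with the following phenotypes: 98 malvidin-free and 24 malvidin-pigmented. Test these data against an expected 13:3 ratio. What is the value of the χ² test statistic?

0.068

The 13:3 ratio has 16 parts, so with N = 122 the expected counts are:
  malvidin-free: 122 × 13/16 = 99.125
  malvidin-pigmented: 122 × 3/16 = 22.875
χ² = Σ (O − E)² / E
  malvidin-free: (98 − 99.125)² / 99.125 = 0.0128
  malvidin-pigmented: (24 − 22.875)² / 22.875 = 0.0553
χ² = 0.0128 + 0.0553 = 0.0681 ≈ 0.068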